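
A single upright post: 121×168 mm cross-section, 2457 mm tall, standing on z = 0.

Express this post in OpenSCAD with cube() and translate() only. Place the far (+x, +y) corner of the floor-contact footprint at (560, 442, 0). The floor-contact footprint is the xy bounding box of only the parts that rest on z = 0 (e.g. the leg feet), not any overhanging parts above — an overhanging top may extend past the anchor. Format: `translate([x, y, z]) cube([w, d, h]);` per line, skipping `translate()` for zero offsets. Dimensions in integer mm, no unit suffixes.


translate([439, 274, 0]) cube([121, 168, 2457]);


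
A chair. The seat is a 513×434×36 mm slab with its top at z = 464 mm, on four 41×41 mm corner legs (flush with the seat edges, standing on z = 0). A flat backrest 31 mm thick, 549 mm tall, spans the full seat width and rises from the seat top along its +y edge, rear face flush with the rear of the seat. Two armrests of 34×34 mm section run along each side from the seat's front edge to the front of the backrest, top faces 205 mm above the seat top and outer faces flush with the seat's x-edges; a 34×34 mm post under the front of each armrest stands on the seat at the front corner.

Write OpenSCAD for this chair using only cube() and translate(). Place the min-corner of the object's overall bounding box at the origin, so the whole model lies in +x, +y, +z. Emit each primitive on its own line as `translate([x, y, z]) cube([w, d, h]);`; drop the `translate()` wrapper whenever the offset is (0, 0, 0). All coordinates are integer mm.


translate([0, 0, 428]) cube([513, 434, 36]);
cube([41, 41, 428]);
translate([472, 0, 0]) cube([41, 41, 428]);
translate([0, 393, 0]) cube([41, 41, 428]);
translate([472, 393, 0]) cube([41, 41, 428]);
translate([0, 403, 464]) cube([513, 31, 549]);
translate([0, 0, 635]) cube([34, 403, 34]);
translate([479, 0, 635]) cube([34, 403, 34]);
translate([0, 0, 464]) cube([34, 34, 171]);
translate([479, 0, 464]) cube([34, 34, 171]);


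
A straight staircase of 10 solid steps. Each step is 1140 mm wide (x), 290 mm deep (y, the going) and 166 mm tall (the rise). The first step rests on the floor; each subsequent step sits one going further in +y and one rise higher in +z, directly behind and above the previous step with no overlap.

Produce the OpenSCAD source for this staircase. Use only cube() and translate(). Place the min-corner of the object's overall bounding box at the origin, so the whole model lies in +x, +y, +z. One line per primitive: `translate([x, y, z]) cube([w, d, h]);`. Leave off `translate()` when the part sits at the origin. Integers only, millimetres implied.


cube([1140, 290, 166]);
translate([0, 290, 166]) cube([1140, 290, 166]);
translate([0, 580, 332]) cube([1140, 290, 166]);
translate([0, 870, 498]) cube([1140, 290, 166]);
translate([0, 1160, 664]) cube([1140, 290, 166]);
translate([0, 1450, 830]) cube([1140, 290, 166]);
translate([0, 1740, 996]) cube([1140, 290, 166]);
translate([0, 2030, 1162]) cube([1140, 290, 166]);
translate([0, 2320, 1328]) cube([1140, 290, 166]);
translate([0, 2610, 1494]) cube([1140, 290, 166]);


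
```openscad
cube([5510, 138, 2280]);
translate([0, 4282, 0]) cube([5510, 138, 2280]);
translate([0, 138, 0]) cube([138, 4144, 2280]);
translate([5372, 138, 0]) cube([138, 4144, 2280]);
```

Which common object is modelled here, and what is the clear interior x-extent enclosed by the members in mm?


A house (or room) frame. The interior width is 5234 mm.

Four 2280 mm walls enclosing a rectangle with no floor or roof — a room or house frame. Outside width is 5510 mm and wall thickness is 138 mm, so the interior width is 5510 − 2 × 138 = 5234 mm.


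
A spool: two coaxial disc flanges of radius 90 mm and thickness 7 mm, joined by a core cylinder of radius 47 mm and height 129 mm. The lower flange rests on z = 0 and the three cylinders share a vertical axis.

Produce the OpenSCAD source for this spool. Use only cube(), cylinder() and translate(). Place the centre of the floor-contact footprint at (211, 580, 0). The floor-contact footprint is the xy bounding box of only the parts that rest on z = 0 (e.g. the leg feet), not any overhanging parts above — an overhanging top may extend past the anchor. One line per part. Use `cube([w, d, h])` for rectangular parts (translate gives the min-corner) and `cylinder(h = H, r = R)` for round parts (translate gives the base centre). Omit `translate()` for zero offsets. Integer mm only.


translate([211, 580, 0]) cylinder(h = 7, r = 90);
translate([211, 580, 7]) cylinder(h = 129, r = 47);
translate([211, 580, 136]) cylinder(h = 7, r = 90);


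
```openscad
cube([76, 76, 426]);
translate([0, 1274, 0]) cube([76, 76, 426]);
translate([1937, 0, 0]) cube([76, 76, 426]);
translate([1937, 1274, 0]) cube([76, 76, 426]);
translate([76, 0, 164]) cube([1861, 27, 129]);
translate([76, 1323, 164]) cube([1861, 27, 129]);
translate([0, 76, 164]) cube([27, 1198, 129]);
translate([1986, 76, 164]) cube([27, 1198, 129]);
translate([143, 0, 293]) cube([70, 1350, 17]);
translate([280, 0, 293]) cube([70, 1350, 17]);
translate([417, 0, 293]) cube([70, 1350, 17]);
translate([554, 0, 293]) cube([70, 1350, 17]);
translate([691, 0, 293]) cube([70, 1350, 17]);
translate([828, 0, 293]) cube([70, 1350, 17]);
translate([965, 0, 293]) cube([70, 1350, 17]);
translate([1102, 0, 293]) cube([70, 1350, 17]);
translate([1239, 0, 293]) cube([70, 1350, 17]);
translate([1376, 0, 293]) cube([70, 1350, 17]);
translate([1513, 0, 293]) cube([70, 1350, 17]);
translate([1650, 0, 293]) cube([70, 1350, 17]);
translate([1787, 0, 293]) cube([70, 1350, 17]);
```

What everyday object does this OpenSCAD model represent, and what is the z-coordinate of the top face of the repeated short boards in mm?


A bed frame. The slat-top height is 310 mm.

Four posts, four rails, and a row of slats — a bed frame. Slats sit on the rails at z = 164 + 129 = 293; with slat thickness 17, the top is 310 mm.


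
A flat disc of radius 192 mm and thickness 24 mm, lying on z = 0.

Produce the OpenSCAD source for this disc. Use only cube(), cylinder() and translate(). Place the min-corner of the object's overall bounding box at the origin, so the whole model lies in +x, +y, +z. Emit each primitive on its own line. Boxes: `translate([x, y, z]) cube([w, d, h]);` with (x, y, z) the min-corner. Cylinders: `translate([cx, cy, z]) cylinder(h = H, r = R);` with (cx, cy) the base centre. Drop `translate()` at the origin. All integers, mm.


translate([192, 192, 0]) cylinder(h = 24, r = 192);


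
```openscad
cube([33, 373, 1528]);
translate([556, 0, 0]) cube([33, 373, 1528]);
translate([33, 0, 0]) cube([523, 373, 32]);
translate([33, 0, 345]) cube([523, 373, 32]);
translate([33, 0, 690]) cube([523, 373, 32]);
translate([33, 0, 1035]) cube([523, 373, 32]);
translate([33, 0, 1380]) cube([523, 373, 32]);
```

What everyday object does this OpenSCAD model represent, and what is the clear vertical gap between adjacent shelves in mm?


A bookshelf. The clear shelf gap is 313 mm.

Two tall side panels with 5 horizontal boards between them — a bookshelf. The first two shelf undersides are at z = 0 and z = 345; with shelf thickness 32, the clear gap is 345 − 0 − 32 = 313 mm.


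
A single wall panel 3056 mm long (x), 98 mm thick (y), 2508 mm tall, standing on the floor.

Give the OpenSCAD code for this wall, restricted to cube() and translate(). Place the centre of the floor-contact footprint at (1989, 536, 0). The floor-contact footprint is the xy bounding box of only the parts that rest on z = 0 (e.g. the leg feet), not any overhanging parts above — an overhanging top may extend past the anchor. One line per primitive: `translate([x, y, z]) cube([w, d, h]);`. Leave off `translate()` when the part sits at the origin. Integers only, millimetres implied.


translate([461, 487, 0]) cube([3056, 98, 2508]);


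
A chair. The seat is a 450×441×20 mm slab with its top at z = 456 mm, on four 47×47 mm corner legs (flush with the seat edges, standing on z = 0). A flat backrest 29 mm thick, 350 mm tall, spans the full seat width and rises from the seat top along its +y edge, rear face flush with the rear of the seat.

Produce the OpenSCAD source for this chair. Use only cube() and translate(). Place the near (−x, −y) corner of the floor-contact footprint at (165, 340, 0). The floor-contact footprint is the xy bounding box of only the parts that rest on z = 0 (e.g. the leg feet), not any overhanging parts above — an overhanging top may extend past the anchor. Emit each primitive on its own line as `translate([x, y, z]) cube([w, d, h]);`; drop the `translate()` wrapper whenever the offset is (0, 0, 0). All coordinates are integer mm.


translate([165, 340, 436]) cube([450, 441, 20]);
translate([165, 340, 0]) cube([47, 47, 436]);
translate([568, 340, 0]) cube([47, 47, 436]);
translate([165, 734, 0]) cube([47, 47, 436]);
translate([568, 734, 0]) cube([47, 47, 436]);
translate([165, 752, 456]) cube([450, 29, 350]);


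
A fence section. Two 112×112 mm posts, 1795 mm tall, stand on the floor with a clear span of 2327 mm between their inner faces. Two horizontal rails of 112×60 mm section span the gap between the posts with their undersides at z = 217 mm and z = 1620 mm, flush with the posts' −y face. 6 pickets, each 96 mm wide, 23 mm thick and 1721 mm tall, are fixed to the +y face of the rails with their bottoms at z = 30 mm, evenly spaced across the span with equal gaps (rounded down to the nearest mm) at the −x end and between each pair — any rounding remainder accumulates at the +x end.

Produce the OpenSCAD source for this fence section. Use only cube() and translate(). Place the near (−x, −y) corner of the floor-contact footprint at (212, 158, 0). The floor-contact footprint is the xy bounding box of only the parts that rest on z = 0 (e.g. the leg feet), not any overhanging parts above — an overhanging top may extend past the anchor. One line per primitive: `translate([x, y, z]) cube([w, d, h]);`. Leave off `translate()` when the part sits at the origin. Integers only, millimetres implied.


translate([212, 158, 0]) cube([112, 112, 1795]);
translate([2651, 158, 0]) cube([112, 112, 1795]);
translate([324, 158, 217]) cube([2327, 112, 60]);
translate([324, 158, 1620]) cube([2327, 112, 60]);
translate([574, 270, 30]) cube([96, 23, 1721]);
translate([920, 270, 30]) cube([96, 23, 1721]);
translate([1266, 270, 30]) cube([96, 23, 1721]);
translate([1612, 270, 30]) cube([96, 23, 1721]);
translate([1958, 270, 30]) cube([96, 23, 1721]);
translate([2304, 270, 30]) cube([96, 23, 1721]);


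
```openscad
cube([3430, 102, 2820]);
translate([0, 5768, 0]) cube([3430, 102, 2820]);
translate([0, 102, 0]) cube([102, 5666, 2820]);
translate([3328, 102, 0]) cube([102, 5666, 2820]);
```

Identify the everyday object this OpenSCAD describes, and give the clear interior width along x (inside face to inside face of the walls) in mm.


A house (or room) frame. The interior width is 3226 mm.

Four 2820 mm walls enclosing a rectangle with no floor or roof — a room or house frame. Outside width is 3430 mm and wall thickness is 102 mm, so the interior width is 3430 − 2 × 102 = 3226 mm.


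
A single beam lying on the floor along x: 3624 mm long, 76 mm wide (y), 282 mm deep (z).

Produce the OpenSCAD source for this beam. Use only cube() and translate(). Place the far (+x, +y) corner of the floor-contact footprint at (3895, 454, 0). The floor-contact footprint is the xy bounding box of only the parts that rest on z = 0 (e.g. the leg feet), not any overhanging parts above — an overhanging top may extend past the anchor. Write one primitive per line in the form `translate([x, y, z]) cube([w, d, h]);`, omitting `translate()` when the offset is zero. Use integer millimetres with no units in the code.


translate([271, 378, 0]) cube([3624, 76, 282]);


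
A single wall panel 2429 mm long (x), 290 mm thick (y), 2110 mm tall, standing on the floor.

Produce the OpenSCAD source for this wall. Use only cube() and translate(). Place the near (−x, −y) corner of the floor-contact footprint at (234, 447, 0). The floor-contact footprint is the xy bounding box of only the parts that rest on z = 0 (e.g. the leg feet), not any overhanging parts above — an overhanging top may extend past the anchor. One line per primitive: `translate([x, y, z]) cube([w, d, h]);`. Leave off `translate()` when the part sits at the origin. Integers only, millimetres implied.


translate([234, 447, 0]) cube([2429, 290, 2110]);


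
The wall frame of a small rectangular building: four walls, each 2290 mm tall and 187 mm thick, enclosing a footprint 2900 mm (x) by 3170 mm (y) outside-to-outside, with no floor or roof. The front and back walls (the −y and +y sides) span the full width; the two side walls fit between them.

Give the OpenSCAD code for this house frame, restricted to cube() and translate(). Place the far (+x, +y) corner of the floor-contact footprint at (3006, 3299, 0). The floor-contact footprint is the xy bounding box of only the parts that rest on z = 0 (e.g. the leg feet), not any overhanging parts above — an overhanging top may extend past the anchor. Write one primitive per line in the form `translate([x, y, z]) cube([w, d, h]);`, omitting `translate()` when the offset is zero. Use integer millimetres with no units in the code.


translate([106, 129, 0]) cube([2900, 187, 2290]);
translate([106, 3112, 0]) cube([2900, 187, 2290]);
translate([106, 316, 0]) cube([187, 2796, 2290]);
translate([2819, 316, 0]) cube([187, 2796, 2290]);


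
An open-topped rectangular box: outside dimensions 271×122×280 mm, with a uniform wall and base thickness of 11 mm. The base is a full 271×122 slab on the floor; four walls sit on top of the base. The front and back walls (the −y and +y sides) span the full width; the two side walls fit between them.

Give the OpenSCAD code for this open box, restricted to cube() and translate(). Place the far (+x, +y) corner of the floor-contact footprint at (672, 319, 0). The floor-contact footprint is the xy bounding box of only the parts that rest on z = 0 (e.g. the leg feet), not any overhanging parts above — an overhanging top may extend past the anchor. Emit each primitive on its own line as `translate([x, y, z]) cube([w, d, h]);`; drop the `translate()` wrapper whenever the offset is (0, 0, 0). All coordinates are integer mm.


translate([401, 197, 0]) cube([271, 122, 11]);
translate([401, 197, 11]) cube([271, 11, 269]);
translate([401, 308, 11]) cube([271, 11, 269]);
translate([401, 208, 11]) cube([11, 100, 269]);
translate([661, 208, 11]) cube([11, 100, 269]);


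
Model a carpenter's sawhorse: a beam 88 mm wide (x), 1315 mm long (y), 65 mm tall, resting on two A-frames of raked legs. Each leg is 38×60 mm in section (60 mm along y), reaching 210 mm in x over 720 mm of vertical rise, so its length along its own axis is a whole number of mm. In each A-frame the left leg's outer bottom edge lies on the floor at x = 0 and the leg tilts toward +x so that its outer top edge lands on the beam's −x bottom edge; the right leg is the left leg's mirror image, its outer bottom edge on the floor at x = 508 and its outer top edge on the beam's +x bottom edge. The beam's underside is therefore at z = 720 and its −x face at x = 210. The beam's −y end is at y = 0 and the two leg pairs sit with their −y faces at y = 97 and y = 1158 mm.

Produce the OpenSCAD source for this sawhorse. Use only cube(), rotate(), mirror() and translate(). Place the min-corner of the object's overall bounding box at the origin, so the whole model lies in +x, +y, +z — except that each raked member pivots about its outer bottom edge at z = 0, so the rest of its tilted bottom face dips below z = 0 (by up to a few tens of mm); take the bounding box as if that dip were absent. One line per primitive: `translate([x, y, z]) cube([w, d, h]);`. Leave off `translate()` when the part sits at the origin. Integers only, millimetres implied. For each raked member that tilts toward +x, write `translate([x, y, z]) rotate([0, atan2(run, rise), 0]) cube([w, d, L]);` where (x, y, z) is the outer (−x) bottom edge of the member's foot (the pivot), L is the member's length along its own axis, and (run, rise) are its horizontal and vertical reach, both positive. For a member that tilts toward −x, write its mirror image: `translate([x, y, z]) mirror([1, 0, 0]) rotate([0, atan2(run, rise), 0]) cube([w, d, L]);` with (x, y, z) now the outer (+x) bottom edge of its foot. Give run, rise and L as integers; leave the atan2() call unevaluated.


translate([210, 0, 720]) cube([88, 1315, 65]);
translate([0, 97, 0]) rotate([0, atan2(210, 720), 0]) cube([38, 60, 750]);
translate([508, 97, 0]) mirror([1, 0, 0]) rotate([0, atan2(210, 720), 0]) cube([38, 60, 750]);
translate([0, 1158, 0]) rotate([0, atan2(210, 720), 0]) cube([38, 60, 750]);
translate([508, 1158, 0]) mirror([1, 0, 0]) rotate([0, atan2(210, 720), 0]) cube([38, 60, 750]);


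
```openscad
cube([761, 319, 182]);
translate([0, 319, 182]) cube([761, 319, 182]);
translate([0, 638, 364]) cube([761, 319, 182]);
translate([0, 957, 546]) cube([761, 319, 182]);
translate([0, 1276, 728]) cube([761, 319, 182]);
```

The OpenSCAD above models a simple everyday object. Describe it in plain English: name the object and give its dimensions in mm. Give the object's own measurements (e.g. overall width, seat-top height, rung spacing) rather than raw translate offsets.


A straight staircase of 5 solid steps. Each step is 761 mm wide (x), 319 mm deep (y, the going) and 182 mm tall (the rise). The first step rests on the floor; each subsequent step sits one going further in +y and one rise higher in +z, directly behind and above the previous step with no overlap.


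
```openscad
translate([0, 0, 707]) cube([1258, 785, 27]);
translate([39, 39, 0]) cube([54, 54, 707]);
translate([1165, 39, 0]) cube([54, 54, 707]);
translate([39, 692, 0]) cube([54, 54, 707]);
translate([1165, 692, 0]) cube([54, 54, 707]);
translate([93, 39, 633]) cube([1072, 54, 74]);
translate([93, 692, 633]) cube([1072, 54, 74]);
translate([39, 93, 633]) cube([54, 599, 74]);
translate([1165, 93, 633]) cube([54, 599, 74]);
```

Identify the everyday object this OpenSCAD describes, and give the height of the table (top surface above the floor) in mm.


A table. The table height is 734 mm.

A 1258×785×27 slab sits at z = 707 on four 54 mm square posts — a table. The top surface is at 707 + 27 = 734 mm.


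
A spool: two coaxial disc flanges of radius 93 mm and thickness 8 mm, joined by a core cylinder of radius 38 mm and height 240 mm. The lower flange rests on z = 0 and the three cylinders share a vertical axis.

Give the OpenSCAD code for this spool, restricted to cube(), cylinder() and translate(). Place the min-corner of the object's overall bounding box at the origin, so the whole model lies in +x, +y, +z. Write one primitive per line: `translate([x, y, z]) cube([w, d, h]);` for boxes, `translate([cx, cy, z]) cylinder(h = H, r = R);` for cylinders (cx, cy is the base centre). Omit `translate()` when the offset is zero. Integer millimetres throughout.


translate([93, 93, 0]) cylinder(h = 8, r = 93);
translate([93, 93, 8]) cylinder(h = 240, r = 38);
translate([93, 93, 248]) cylinder(h = 8, r = 93);


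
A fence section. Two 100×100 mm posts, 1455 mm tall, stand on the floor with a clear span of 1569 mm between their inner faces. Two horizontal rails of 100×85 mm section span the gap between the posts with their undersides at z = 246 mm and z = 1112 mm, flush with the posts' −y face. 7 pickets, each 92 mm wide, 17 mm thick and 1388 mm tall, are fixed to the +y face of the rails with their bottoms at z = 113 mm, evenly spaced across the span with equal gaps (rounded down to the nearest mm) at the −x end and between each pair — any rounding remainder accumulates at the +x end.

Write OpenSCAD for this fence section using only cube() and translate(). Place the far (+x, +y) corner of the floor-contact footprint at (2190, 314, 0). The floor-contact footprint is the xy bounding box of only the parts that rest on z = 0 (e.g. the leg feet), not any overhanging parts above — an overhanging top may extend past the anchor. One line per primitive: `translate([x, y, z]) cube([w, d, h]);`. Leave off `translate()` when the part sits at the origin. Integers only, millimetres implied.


translate([421, 214, 0]) cube([100, 100, 1455]);
translate([2090, 214, 0]) cube([100, 100, 1455]);
translate([521, 214, 246]) cube([1569, 100, 85]);
translate([521, 214, 1112]) cube([1569, 100, 85]);
translate([636, 314, 113]) cube([92, 17, 1388]);
translate([843, 314, 113]) cube([92, 17, 1388]);
translate([1050, 314, 113]) cube([92, 17, 1388]);
translate([1257, 314, 113]) cube([92, 17, 1388]);
translate([1464, 314, 113]) cube([92, 17, 1388]);
translate([1671, 314, 113]) cube([92, 17, 1388]);
translate([1878, 314, 113]) cube([92, 17, 1388]);


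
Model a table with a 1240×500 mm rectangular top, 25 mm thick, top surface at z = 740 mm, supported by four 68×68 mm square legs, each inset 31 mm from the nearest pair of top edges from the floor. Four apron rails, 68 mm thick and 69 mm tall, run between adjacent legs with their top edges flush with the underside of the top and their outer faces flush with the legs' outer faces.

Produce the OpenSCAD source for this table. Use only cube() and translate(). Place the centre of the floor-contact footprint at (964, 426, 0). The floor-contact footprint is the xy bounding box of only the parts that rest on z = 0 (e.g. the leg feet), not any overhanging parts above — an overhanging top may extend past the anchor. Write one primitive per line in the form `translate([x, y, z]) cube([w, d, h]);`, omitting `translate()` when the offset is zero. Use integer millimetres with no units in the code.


// leg_h = 740 - 25 = 715
// apron z = 715 - 69 = 646
translate([344, 176, 715]) cube([1240, 500, 25]);
translate([375, 207, 0]) cube([68, 68, 715]);
translate([1485, 207, 0]) cube([68, 68, 715]);
translate([375, 577, 0]) cube([68, 68, 715]);
translate([1485, 577, 0]) cube([68, 68, 715]);
translate([443, 207, 646]) cube([1042, 68, 69]);
translate([443, 577, 646]) cube([1042, 68, 69]);
translate([375, 275, 646]) cube([68, 302, 69]);
translate([1485, 275, 646]) cube([68, 302, 69]);


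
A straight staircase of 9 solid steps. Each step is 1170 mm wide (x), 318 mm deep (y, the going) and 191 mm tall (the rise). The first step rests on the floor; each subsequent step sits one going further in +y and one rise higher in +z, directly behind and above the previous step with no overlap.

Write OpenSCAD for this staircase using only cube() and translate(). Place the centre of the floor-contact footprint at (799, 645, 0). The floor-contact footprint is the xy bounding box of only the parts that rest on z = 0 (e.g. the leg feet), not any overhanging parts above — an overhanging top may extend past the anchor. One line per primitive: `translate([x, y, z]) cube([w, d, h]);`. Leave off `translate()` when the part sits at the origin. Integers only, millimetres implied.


translate([214, 486, 0]) cube([1170, 318, 191]);
translate([214, 804, 191]) cube([1170, 318, 191]);
translate([214, 1122, 382]) cube([1170, 318, 191]);
translate([214, 1440, 573]) cube([1170, 318, 191]);
translate([214, 1758, 764]) cube([1170, 318, 191]);
translate([214, 2076, 955]) cube([1170, 318, 191]);
translate([214, 2394, 1146]) cube([1170, 318, 191]);
translate([214, 2712, 1337]) cube([1170, 318, 191]);
translate([214, 3030, 1528]) cube([1170, 318, 191]);


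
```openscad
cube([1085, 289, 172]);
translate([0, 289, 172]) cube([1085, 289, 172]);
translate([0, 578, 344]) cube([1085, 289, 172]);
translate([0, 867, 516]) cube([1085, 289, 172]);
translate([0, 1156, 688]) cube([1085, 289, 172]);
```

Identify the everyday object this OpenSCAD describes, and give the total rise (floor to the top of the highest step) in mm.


A staircase. The total rise is 860 mm.

5 identical blocks, each offset up and back from the previous — a staircase. Each step is 172 mm tall and there are 5 of them, so the total rise is 5 × 172 = 860 mm.


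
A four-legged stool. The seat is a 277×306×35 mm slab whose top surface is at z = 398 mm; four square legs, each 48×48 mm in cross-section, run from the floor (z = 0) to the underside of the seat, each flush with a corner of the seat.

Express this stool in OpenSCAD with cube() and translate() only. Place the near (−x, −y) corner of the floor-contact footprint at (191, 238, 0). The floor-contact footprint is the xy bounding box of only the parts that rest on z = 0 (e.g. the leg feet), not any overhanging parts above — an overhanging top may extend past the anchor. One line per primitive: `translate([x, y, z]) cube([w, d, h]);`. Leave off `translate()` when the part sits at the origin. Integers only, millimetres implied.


translate([191, 238, 363]) cube([277, 306, 35]);
translate([191, 238, 0]) cube([48, 48, 363]);
translate([420, 238, 0]) cube([48, 48, 363]);
translate([191, 496, 0]) cube([48, 48, 363]);
translate([420, 496, 0]) cube([48, 48, 363]);


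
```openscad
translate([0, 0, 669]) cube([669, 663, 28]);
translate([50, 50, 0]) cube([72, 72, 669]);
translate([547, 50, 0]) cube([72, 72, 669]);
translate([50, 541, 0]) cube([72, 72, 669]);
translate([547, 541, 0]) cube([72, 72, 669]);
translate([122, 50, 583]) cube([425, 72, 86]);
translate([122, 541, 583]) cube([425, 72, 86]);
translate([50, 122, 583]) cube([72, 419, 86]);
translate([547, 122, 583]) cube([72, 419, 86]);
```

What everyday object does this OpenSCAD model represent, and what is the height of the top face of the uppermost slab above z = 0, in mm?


A table. The table height is 697 mm.

A 669×663×28 slab sits at z = 669 on four 72 mm square posts — a table. The top surface is at 669 + 28 = 697 mm.


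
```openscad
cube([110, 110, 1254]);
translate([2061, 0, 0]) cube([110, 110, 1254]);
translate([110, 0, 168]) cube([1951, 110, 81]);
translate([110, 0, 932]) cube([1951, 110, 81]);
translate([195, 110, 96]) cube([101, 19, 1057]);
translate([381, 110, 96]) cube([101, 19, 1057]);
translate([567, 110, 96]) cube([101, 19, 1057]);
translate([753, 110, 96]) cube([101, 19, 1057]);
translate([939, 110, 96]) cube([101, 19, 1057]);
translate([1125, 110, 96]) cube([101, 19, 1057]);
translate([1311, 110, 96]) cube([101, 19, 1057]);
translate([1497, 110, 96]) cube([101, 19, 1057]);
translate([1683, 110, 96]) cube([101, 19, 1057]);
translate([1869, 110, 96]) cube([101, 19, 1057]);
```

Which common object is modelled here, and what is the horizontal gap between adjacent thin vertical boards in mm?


A fence section. The picket gap is 85 mm.

Two posts, two rails, 10 pickets — a fence section. Span 1951 mm holds 10 pickets of 101 mm with 11 equal gaps: ⌊(1951 − 10·101) / 11⌋ = 85 mm.


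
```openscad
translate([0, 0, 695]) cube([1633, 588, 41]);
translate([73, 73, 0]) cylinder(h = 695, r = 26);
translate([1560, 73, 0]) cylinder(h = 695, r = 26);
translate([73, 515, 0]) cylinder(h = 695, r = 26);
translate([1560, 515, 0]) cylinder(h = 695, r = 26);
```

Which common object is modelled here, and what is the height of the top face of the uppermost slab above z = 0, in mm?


A table. The table height is 736 mm.

A 1633×588×41 slab sits at z = 695 on four Ø52 mm round legs — a table. The top surface is at 695 + 41 = 736 mm.


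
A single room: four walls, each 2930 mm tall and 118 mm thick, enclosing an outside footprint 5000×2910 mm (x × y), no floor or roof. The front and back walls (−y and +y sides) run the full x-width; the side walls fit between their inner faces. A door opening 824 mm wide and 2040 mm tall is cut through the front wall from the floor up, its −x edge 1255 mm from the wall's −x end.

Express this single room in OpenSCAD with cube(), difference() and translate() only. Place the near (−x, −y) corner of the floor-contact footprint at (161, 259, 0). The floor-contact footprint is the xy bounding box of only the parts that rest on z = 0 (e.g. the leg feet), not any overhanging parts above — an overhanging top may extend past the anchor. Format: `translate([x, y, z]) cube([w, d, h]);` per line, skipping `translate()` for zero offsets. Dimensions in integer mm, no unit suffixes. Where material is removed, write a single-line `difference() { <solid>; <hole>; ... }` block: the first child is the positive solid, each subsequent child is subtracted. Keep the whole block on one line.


difference() { translate([161, 259, 0]) cube([5000, 118, 2930]); translate([1416, 259, 0]) cube([824, 118, 2040]); }
translate([161, 3051, 0]) cube([5000, 118, 2930]);
translate([161, 377, 0]) cube([118, 2674, 2930]);
translate([5043, 377, 0]) cube([118, 2674, 2930]);


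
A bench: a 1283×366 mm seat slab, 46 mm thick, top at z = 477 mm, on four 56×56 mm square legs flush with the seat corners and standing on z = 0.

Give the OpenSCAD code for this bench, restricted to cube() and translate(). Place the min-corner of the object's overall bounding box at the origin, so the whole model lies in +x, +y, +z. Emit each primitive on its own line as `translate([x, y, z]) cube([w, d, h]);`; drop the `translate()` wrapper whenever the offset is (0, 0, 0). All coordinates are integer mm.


translate([0, 0, 431]) cube([1283, 366, 46]);
cube([56, 56, 431]);
translate([0, 310, 0]) cube([56, 56, 431]);
translate([1227, 0, 0]) cube([56, 56, 431]);
translate([1227, 310, 0]) cube([56, 56, 431]);


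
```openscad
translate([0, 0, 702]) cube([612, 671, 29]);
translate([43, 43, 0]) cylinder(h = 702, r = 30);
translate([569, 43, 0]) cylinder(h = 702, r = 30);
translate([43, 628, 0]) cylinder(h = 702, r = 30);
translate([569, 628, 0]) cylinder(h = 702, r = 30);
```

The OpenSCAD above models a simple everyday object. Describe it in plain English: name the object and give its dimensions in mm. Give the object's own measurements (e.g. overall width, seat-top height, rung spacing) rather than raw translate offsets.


A table: top 612 mm (x) × 671 mm (y), 29 mm thick, upper face at z = 731 mm, on four round legs of 60 mm diameter, each leg's bounding box inset 13 mm from the nearest pair of top edges from z = 0 to the bottom of the top.


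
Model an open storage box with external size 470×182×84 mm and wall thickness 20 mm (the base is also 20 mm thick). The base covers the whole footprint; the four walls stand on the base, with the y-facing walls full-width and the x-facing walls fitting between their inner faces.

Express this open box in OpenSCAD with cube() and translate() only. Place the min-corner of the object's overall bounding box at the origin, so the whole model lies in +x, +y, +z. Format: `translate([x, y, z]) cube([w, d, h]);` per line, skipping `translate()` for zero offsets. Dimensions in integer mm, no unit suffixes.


cube([470, 182, 20]);
translate([0, 0, 20]) cube([470, 20, 64]);
translate([0, 162, 20]) cube([470, 20, 64]);
translate([0, 20, 20]) cube([20, 142, 64]);
translate([450, 20, 20]) cube([20, 142, 64]);


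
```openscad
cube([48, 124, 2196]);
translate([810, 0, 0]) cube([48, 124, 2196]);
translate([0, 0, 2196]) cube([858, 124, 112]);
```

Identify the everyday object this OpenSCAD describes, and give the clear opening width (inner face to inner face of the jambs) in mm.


A door frame. The clear opening width is 762 mm.

Two 2196 mm tall posts with a header on top — a door frame. The left jamb is 48 mm wide at x = 0; the right jamb starts at x = 810. The clear opening is 810 − 48 = 762 mm.


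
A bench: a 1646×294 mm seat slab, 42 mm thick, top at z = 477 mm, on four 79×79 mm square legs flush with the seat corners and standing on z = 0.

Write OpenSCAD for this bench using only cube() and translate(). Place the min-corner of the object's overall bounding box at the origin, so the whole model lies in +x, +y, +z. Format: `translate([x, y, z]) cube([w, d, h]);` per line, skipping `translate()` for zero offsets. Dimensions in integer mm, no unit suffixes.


translate([0, 0, 435]) cube([1646, 294, 42]);
cube([79, 79, 435]);
translate([0, 215, 0]) cube([79, 79, 435]);
translate([1567, 0, 0]) cube([79, 79, 435]);
translate([1567, 215, 0]) cube([79, 79, 435]);


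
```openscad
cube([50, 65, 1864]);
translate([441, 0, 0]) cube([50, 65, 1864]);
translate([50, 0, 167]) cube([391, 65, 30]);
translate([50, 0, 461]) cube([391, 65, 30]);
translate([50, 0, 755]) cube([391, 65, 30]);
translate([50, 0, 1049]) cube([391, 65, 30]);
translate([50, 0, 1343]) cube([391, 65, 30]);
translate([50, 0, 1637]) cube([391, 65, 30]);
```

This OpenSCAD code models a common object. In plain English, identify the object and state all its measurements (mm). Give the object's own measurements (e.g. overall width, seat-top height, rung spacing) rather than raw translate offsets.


A straight ladder. Two 50×65 mm vertical rails, 1864 mm tall, stand 491 mm apart (outside-to-outside) with their front faces coplanar on the −y side. 6 rungs, each 65 mm deep and 30 mm tall, span between the inner faces of the rails, front faces flush with the rails. The lowest rung's underside is at z = 167 mm and rungs are spaced 294 mm apart (underside to underside).


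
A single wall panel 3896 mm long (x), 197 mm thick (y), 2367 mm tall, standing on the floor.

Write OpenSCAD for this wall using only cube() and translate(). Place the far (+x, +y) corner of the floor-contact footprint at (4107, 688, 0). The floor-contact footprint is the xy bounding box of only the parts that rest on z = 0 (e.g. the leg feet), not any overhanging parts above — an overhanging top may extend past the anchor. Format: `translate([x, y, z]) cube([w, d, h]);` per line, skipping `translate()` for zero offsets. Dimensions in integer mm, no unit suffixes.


translate([211, 491, 0]) cube([3896, 197, 2367]);


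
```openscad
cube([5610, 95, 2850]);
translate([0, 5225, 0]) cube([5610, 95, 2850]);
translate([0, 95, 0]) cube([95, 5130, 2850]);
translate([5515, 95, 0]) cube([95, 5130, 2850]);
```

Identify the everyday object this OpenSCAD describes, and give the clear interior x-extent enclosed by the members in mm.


A house (or room) frame. The interior width is 5420 mm.

Four 2850 mm walls enclosing a rectangle with no floor or roof — a room or house frame. Outside width is 5610 mm and wall thickness is 95 mm, so the interior width is 5610 − 2 × 95 = 5420 mm.


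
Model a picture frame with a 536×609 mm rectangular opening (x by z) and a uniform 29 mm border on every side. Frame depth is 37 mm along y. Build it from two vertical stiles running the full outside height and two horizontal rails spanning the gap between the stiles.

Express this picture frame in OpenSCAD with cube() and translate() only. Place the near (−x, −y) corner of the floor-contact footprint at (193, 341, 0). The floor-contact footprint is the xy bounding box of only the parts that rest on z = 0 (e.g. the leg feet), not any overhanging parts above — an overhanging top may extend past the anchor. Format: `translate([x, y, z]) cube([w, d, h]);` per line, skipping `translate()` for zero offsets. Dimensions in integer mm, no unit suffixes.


translate([193, 341, 0]) cube([29, 37, 667]);
translate([758, 341, 0]) cube([29, 37, 667]);
translate([222, 341, 0]) cube([536, 37, 29]);
translate([222, 341, 638]) cube([536, 37, 29]);


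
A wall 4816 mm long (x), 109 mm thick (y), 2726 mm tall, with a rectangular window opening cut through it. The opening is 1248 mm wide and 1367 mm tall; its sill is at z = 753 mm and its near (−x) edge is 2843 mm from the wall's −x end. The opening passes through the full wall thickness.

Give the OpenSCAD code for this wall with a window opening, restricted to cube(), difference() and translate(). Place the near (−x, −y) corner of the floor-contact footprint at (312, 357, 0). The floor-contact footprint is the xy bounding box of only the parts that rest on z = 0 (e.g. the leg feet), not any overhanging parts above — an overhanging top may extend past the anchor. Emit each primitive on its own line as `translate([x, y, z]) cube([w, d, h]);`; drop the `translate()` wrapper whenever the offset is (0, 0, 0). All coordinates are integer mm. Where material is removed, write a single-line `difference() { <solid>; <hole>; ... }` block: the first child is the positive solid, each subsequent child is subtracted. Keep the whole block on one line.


difference() { translate([312, 357, 0]) cube([4816, 109, 2726]); translate([3155, 357, 753]) cube([1248, 109, 1367]); }


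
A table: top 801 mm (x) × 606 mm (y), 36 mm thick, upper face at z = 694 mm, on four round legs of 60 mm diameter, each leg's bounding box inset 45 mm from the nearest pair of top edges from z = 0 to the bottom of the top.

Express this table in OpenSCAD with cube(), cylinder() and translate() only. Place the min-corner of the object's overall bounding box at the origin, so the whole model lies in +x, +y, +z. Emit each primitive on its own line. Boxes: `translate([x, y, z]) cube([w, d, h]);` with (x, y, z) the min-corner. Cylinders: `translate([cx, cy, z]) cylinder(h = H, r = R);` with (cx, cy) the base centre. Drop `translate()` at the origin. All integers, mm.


translate([0, 0, 658]) cube([801, 606, 36]);
translate([75, 75, 0]) cylinder(h = 658, r = 30);
translate([726, 75, 0]) cylinder(h = 658, r = 30);
translate([75, 531, 0]) cylinder(h = 658, r = 30);
translate([726, 531, 0]) cylinder(h = 658, r = 30);


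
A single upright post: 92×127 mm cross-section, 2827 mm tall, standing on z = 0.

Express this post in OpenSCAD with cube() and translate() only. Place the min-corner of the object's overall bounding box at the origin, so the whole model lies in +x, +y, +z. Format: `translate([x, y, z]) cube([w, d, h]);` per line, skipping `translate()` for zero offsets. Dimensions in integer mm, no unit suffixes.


cube([92, 127, 2827]);


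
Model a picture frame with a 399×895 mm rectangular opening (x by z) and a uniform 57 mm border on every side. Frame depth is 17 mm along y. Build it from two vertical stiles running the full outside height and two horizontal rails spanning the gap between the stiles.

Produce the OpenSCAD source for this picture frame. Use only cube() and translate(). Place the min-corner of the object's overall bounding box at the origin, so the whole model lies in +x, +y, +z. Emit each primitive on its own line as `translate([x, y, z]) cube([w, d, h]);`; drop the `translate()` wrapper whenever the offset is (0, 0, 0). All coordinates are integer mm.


cube([57, 17, 1009]);
translate([456, 0, 0]) cube([57, 17, 1009]);
translate([57, 0, 0]) cube([399, 17, 57]);
translate([57, 0, 952]) cube([399, 17, 57]);


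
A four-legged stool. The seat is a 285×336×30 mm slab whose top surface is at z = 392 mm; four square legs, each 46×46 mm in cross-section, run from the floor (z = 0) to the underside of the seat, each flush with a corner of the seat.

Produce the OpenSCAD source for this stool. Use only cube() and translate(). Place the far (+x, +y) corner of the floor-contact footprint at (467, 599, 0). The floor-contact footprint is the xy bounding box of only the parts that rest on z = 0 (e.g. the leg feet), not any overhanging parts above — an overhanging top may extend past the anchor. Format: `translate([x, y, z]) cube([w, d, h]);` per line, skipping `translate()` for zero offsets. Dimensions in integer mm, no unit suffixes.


translate([182, 263, 362]) cube([285, 336, 30]);
translate([182, 263, 0]) cube([46, 46, 362]);
translate([421, 263, 0]) cube([46, 46, 362]);
translate([182, 553, 0]) cube([46, 46, 362]);
translate([421, 553, 0]) cube([46, 46, 362]);


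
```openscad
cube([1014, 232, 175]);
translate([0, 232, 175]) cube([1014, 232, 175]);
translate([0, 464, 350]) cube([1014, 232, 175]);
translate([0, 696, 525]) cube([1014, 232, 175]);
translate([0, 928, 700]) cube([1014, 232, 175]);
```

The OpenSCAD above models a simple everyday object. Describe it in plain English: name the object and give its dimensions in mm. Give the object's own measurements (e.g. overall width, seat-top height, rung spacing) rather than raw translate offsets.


A straight staircase of 5 solid steps. Each step is 1014 mm wide (x), 232 mm deep (y, the going) and 175 mm tall (the rise). The first step rests on the floor; each subsequent step sits one going further in +y and one rise higher in +z, directly behind and above the previous step with no overlap.
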